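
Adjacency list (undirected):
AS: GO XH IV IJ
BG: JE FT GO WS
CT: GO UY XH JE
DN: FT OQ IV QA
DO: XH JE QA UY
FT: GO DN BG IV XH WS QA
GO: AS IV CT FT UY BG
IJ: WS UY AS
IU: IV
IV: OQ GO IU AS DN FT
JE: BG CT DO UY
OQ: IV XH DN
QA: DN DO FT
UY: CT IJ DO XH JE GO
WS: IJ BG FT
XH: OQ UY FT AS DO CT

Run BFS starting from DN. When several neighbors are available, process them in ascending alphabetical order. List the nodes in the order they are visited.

DN, FT, IV, OQ, QA, BG, GO, WS, XH, AS, IU, DO, JE, CT, UY, IJ

Visit DN; enqueue FT, IV, OQ, QA → queue [FT, IV, OQ, QA]
Visit FT; enqueue BG, GO, WS, XH → queue [IV, OQ, QA, BG, GO, WS, XH]
Visit IV; enqueue AS, IU → queue [OQ, QA, BG, GO, WS, XH, AS, IU]
Visit OQ → queue [QA, BG, GO, WS, XH, AS, IU]
Visit QA; enqueue DO → queue [BG, GO, WS, XH, AS, IU, DO]
Visit BG; enqueue JE → queue [GO, WS, XH, AS, IU, DO, JE]
Visit GO; enqueue CT, UY → queue [WS, XH, AS, IU, DO, JE, CT, UY]
Visit WS; enqueue IJ → queue [XH, AS, IU, DO, JE, CT, UY, IJ]
Visit XH → queue [AS, IU, DO, JE, CT, UY, IJ]
Visit AS → queue [IU, DO, JE, CT, UY, IJ]
Visit IU → queue [DO, JE, CT, UY, IJ]
Visit DO → queue [JE, CT, UY, IJ]
Visit JE → queue [CT, UY, IJ]
Visit CT → queue [UY, IJ]
Visit UY → queue [IJ]
Visit IJ → queue []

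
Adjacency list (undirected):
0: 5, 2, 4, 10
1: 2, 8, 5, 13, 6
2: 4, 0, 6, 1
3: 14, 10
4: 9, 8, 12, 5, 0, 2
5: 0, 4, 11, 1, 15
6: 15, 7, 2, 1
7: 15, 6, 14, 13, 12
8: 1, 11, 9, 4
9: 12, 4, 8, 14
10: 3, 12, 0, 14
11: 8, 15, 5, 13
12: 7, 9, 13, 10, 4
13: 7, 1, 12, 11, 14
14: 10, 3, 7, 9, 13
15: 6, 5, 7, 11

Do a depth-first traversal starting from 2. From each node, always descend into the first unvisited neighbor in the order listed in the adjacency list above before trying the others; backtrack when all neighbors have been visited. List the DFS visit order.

2 -> 4 -> 9 -> 12 -> 7 -> 15 -> 6 -> 1 -> 8 -> 11 -> 5 -> 0 -> 10 -> 3 -> 14 -> 13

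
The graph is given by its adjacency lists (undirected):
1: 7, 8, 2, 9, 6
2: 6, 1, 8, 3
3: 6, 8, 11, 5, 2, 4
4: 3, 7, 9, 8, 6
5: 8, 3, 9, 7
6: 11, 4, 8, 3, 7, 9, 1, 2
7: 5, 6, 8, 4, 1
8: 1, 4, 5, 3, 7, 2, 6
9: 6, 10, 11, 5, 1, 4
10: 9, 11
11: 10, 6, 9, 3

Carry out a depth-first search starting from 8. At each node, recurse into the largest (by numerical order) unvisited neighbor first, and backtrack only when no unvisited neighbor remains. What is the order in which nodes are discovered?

8 7 6 11 10 9 5 3 4 2 1

Visit 8
8 → 7
7 → 6
6 → 11
11 → 10
10 → 9
9 → 5
5 → 3
3 → 4
3 → 2
2 → 1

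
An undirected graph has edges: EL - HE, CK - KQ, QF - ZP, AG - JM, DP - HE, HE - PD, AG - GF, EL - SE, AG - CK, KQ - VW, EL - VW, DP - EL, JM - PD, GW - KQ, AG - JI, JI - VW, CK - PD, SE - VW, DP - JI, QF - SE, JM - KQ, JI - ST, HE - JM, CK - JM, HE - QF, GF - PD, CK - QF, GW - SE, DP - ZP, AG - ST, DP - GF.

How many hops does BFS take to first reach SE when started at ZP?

Level 0: ZP
Level 1: DP, QF
Level 2: CK, EL, GF, HE, JI, SE
Level 3: AG, GW, JM, KQ, PD, ST, VW
SE first appears at level 2.

2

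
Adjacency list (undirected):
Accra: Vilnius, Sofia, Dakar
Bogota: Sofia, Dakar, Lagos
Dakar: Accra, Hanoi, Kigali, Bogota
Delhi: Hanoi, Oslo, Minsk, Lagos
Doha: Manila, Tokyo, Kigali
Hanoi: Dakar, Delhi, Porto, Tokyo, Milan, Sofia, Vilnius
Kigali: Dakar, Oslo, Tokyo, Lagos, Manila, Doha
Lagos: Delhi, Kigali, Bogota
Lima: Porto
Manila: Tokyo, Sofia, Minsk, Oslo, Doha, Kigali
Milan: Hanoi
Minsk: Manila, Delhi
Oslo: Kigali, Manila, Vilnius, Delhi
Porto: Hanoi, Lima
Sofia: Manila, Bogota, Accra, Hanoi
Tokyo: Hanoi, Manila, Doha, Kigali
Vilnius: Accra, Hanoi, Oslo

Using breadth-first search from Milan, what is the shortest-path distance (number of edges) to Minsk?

3

Level 0: Milan
Level 1: Hanoi
Level 2: Dakar, Delhi, Porto, Sofia, Tokyo, Vilnius
Level 3: Accra, Bogota, Doha, Kigali, Lagos, Lima, Manila, Minsk, Oslo
Minsk first appears at level 3.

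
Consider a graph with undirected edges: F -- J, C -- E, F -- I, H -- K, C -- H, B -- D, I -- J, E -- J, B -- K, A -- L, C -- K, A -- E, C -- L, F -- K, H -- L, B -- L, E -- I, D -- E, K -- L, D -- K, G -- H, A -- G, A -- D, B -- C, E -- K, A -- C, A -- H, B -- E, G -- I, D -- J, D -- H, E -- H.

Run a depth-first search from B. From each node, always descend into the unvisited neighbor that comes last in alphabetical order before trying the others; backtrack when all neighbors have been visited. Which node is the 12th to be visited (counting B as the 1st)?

C

Visit B
B → L
L → K
K → H
H → G
G → I
I → J
J → F
J → E
E → D
D → A
A → C

Visit order: B, L, K, H, G, I, J, F, E, D, A, C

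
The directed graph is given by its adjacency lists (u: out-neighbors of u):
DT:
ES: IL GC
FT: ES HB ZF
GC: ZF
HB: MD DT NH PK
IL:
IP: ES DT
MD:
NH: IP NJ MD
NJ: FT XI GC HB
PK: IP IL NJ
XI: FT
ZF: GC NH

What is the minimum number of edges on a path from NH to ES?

Level 0: NH
Level 1: IP, MD, NJ
Level 2: DT, ES, FT, GC, HB, XI
Level 3: IL, PK, ZF
ES first appears at level 2.

2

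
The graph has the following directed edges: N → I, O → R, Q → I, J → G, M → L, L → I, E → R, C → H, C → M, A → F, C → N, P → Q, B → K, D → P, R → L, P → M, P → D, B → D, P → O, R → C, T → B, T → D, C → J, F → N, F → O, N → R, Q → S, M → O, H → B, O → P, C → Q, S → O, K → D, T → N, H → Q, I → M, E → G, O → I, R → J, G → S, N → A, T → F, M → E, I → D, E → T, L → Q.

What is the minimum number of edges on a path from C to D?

Level 0: C
Level 1: H, J, M, N, Q
Level 2: A, B, E, G, I, L, O, R, S
Level 3: D, F, K, P, T
D first appears at level 3.

3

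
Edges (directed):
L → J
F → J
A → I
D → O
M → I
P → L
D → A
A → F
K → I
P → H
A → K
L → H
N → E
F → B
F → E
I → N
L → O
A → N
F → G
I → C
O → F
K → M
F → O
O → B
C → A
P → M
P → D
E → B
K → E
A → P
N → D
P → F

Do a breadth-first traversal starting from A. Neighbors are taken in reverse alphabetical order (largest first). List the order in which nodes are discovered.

Visit A; enqueue P, N, K, I, F → queue [P, N, K, I, F]
Visit P; enqueue M, L, H, D → queue [N, K, I, F, M, L, H, D]
Visit N; enqueue E → queue [K, I, F, M, L, H, D, E]
Visit K → queue [I, F, M, L, H, D, E]
Visit I; enqueue C → queue [F, M, L, H, D, E, C]
Visit F; enqueue O, J, G, B → queue [M, L, H, D, E, C, O, J, G, B]
Visit M → queue [L, H, D, E, C, O, J, G, B]
Visit L → queue [H, D, E, C, O, J, G, B]
Visit H → queue [D, E, C, O, J, G, B]
Visit D → queue [E, C, O, J, G, B]
Visit E → queue [C, O, J, G, B]
Visit C → queue [O, J, G, B]
Visit O → queue [J, G, B]
Visit J → queue [G, B]
Visit G → queue [B]
Visit B → queue []

A → P → N → K → I → F → M → L → H → D → E → C → O → J → G → B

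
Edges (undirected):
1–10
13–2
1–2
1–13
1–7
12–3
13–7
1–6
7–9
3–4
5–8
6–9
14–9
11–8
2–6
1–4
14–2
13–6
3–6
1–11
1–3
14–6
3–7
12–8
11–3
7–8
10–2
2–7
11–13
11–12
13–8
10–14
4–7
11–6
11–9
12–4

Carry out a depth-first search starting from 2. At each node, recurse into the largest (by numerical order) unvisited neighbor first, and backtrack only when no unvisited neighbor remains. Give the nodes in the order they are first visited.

2, 14, 10, 1, 13, 11, 12, 8, 7, 9, 6, 3, 4, 5

Visit 2
2 → 14
14 → 10
10 → 1
1 → 13
13 → 11
11 → 12
12 → 8
8 → 7
7 → 9
9 → 6
6 → 3
3 → 4
8 → 5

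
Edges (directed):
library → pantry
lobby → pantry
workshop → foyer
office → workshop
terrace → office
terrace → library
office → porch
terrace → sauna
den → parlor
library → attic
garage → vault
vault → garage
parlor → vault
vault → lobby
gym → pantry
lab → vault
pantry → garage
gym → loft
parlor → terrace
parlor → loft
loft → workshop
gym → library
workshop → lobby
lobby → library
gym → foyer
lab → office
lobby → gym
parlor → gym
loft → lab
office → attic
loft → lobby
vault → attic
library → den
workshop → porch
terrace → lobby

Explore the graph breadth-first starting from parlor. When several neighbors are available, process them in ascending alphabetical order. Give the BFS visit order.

Visit parlor; enqueue gym, loft, terrace, vault → queue [gym, loft, terrace, vault]
Visit gym; enqueue foyer, library, pantry → queue [loft, terrace, vault, foyer, library, pantry]
Visit loft; enqueue lab, lobby, workshop → queue [terrace, vault, foyer, library, pantry, lab, lobby, workshop]
Visit terrace; enqueue office, sauna → queue [vault, foyer, library, pantry, lab, lobby, workshop, office, sauna]
Visit vault; enqueue attic, garage → queue [foyer, library, pantry, lab, lobby, workshop, office, sauna, attic, garage]
Visit foyer → queue [library, pantry, lab, lobby, workshop, office, sauna, attic, garage]
Visit library; enqueue den → queue [pantry, lab, lobby, workshop, office, sauna, attic, garage, den]
Visit pantry → queue [lab, lobby, workshop, office, sauna, attic, garage, den]
Visit lab → queue [lobby, workshop, office, sauna, attic, garage, den]
Visit lobby → queue [workshop, office, sauna, attic, garage, den]
Visit workshop; enqueue porch → queue [office, sauna, attic, garage, den, porch]
Visit office → queue [sauna, attic, garage, den, porch]
Visit sauna → queue [attic, garage, den, porch]
Visit attic → queue [garage, den, porch]
Visit garage → queue [den, porch]
Visit den → queue [porch]
Visit porch → queue []

parlor → gym → loft → terrace → vault → foyer → library → pantry → lab → lobby → workshop → office → sauna → attic → garage → den → porch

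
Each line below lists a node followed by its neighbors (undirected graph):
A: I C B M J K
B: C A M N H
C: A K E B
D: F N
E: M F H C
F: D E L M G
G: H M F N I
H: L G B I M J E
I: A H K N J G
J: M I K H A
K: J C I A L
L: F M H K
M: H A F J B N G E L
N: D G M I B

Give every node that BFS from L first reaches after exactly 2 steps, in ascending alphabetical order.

A, B, C, D, E, G, I, J, N

Level 0: L
Level 1: F, H, K, M
Level 2: A, B, C, D, E, G, I, J, N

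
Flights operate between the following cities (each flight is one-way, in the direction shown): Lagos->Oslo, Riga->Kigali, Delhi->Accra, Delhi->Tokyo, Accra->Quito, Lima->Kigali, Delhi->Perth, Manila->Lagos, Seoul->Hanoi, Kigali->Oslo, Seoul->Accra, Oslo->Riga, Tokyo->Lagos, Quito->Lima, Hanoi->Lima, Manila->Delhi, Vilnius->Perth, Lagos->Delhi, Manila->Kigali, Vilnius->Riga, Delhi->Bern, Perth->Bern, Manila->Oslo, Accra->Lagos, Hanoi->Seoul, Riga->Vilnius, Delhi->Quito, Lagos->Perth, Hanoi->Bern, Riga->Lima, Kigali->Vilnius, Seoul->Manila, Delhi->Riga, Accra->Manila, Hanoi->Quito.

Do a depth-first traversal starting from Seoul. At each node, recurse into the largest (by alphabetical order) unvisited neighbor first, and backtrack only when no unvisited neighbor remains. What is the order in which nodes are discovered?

Seoul → Manila → Oslo → Riga → Vilnius → Perth → Bern → Lima → Kigali → Lagos → Delhi → Tokyo → Quito → Accra → Hanoi

Visit Seoul
Seoul → Manila
Manila → Oslo
Oslo → Riga
Riga → Vilnius
Vilnius → Perth
Perth → Bern
Riga → Lima
Lima → Kigali
Manila → Lagos
Lagos → Delhi
Delhi → Tokyo
Delhi → Quito
Delhi → Accra
Seoul → Hanoi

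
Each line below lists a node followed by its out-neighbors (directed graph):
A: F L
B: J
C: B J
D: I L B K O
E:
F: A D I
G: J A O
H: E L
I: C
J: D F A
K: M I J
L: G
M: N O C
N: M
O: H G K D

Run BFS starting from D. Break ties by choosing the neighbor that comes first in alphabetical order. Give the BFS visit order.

Visit D; enqueue B, I, K, L, O → queue [B, I, K, L, O]
Visit B; enqueue J → queue [I, K, L, O, J]
Visit I; enqueue C → queue [K, L, O, J, C]
Visit K; enqueue M → queue [L, O, J, C, M]
Visit L; enqueue G → queue [O, J, C, M, G]
Visit O; enqueue H → queue [J, C, M, G, H]
Visit J; enqueue A, F → queue [C, M, G, H, A, F]
Visit C → queue [M, G, H, A, F]
Visit M; enqueue N → queue [G, H, A, F, N]
Visit G → queue [H, A, F, N]
Visit H; enqueue E → queue [A, F, N, E]
Visit A → queue [F, N, E]
Visit F → queue [N, E]
Visit N → queue [E]
Visit E → queue []

D, B, I, K, L, O, J, C, M, G, H, A, F, N, E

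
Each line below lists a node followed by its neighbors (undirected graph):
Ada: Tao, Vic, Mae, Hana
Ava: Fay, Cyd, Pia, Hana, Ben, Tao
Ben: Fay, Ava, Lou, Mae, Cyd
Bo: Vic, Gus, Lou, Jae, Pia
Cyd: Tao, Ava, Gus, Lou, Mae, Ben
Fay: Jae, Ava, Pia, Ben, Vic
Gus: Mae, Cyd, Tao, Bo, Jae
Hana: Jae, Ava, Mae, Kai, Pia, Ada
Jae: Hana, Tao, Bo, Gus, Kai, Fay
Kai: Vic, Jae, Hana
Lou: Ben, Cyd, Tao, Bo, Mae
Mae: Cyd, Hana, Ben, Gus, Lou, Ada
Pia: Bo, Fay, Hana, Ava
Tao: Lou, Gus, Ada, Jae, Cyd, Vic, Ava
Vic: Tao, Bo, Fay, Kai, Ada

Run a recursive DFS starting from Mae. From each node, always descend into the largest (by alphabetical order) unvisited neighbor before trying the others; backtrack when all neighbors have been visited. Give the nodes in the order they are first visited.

Mae Lou Tao Vic Kai Jae Hana Pia Fay Ben Cyd Gus Bo Ava Ada

Visit Mae
Mae → Lou
Lou → Tao
Tao → Vic
Vic → Kai
Kai → Jae
Jae → Hana
Hana → Pia
Pia → Fay
Fay → Ben
Ben → Cyd
Cyd → Gus
Gus → Bo
Cyd → Ava
Hana → Ada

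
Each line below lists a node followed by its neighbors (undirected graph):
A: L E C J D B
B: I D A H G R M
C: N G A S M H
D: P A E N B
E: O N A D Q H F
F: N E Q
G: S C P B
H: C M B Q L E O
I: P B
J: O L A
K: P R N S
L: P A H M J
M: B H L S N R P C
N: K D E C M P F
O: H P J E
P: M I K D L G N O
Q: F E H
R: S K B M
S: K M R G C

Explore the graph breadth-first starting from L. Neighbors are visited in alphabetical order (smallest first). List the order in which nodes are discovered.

Visit L; enqueue A, H, J, M, P → queue [A, H, J, M, P]
Visit A; enqueue B, C, D, E → queue [H, J, M, P, B, C, D, E]
Visit H; enqueue O, Q → queue [J, M, P, B, C, D, E, O, Q]
Visit J → queue [M, P, B, C, D, E, O, Q]
Visit M; enqueue N, R, S → queue [P, B, C, D, E, O, Q, N, R, S]
Visit P; enqueue G, I, K → queue [B, C, D, E, O, Q, N, R, S, G, I, K]
Visit B → queue [C, D, E, O, Q, N, R, S, G, I, K]
Visit C → queue [D, E, O, Q, N, R, S, G, I, K]
Visit D → queue [E, O, Q, N, R, S, G, I, K]
Visit E; enqueue F → queue [O, Q, N, R, S, G, I, K, F]
Visit O → queue [Q, N, R, S, G, I, K, F]
Visit Q → queue [N, R, S, G, I, K, F]
Visit N → queue [R, S, G, I, K, F]
Visit R → queue [S, G, I, K, F]
Visit S → queue [G, I, K, F]
Visit G → queue [I, K, F]
Visit I → queue [K, F]
Visit K → queue [F]
Visit F → queue []

L, A, H, J, M, P, B, C, D, E, O, Q, N, R, S, G, I, K, F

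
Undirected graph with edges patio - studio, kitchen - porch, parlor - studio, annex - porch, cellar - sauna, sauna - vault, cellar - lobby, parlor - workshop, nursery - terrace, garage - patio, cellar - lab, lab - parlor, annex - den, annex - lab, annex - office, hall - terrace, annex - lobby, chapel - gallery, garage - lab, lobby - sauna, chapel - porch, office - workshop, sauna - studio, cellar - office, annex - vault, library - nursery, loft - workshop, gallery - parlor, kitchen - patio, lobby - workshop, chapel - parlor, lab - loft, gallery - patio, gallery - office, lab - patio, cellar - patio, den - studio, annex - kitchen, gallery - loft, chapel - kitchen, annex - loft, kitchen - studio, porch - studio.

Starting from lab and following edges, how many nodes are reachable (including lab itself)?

18

BFS from lab visits: lab, annex, cellar, garage, loft, parlor, patio, den, kitchen, lobby, office, porch, vault, sauna, gallery, workshop, chapel, studio
Reachable nodes: 18 of 22 total.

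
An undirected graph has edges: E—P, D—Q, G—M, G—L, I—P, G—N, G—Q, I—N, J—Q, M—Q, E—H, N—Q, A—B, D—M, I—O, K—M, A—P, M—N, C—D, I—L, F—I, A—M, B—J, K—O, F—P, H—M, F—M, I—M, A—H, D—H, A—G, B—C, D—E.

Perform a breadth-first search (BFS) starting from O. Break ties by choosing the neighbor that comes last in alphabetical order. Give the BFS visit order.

Visit O; enqueue K, I → queue [K, I]
Visit K; enqueue M → queue [I, M]
Visit I; enqueue P, N, L, F → queue [M, P, N, L, F]
Visit M; enqueue Q, H, G, D, A → queue [P, N, L, F, Q, H, G, D, A]
Visit P; enqueue E → queue [N, L, F, Q, H, G, D, A, E]
Visit N → queue [L, F, Q, H, G, D, A, E]
Visit L → queue [F, Q, H, G, D, A, E]
Visit F → queue [Q, H, G, D, A, E]
Visit Q; enqueue J → queue [H, G, D, A, E, J]
Visit H → queue [G, D, A, E, J]
Visit G → queue [D, A, E, J]
Visit D; enqueue C → queue [A, E, J, C]
Visit A; enqueue B → queue [E, J, C, B]
Visit E → queue [J, C, B]
Visit J → queue [C, B]
Visit C → queue [B]
Visit B → queue []

O, K, I, M, P, N, L, F, Q, H, G, D, A, E, J, C, B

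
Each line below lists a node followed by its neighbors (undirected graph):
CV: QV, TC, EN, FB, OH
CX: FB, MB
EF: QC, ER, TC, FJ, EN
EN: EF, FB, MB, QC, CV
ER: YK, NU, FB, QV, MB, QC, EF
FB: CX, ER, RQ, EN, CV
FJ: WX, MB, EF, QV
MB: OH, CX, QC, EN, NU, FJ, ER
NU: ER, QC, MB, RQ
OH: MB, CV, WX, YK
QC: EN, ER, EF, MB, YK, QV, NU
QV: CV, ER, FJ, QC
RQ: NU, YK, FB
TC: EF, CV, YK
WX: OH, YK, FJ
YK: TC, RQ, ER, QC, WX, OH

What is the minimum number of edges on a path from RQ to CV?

2

Level 0: RQ
Level 1: FB, NU, YK
Level 2: CV, CX, EN, ER, MB, OH, QC, TC, WX
Level 3: EF, FJ, QV
CV first appears at level 2.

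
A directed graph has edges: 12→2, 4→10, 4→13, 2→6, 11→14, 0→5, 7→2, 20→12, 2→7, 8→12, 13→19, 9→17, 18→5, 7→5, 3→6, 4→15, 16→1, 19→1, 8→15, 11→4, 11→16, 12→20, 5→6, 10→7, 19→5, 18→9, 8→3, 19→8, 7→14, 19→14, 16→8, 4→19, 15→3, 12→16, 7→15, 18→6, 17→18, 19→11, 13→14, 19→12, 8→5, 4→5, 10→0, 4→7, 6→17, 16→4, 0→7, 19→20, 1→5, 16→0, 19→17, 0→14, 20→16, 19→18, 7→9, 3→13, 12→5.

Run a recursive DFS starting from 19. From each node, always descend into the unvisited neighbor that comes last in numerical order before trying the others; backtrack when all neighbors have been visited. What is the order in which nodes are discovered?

Visit 19
19 → 20
20 → 16
16 → 8
8 → 15
15 → 3
3 → 13
13 → 14
3 → 6
6 → 17
17 → 18
18 → 9
18 → 5
8 → 12
12 → 2
2 → 7
16 → 4
4 → 10
10 → 0
16 → 1
19 → 11

19, 20, 16, 8, 15, 3, 13, 14, 6, 17, 18, 9, 5, 12, 2, 7, 4, 10, 0, 1, 11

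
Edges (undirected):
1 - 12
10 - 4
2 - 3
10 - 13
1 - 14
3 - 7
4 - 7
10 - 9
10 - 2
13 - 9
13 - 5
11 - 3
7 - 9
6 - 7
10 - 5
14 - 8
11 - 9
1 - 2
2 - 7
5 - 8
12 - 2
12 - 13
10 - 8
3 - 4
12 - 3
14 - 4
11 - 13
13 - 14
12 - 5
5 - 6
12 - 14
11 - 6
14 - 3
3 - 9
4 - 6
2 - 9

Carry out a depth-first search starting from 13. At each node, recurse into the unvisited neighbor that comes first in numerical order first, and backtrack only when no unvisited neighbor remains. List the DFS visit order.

Visit 13
13 → 5
5 → 6
6 → 4
4 → 3
3 → 2
2 → 1
1 → 12
12 → 14
14 → 8
8 → 10
10 → 9
9 → 7
9 → 11

13, 5, 6, 4, 3, 2, 1, 12, 14, 8, 10, 9, 7, 11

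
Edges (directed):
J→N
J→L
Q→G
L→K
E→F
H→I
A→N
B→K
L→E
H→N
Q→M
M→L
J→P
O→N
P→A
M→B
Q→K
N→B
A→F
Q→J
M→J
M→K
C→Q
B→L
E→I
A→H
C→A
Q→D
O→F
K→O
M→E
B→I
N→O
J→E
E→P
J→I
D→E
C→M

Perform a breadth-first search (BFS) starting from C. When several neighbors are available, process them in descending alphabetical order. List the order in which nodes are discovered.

Visit C; enqueue Q, M, A → queue [Q, M, A]
Visit Q; enqueue K, J, G, D → queue [M, A, K, J, G, D]
Visit M; enqueue L, E, B → queue [A, K, J, G, D, L, E, B]
Visit A; enqueue N, H, F → queue [K, J, G, D, L, E, B, N, H, F]
Visit K; enqueue O → queue [J, G, D, L, E, B, N, H, F, O]
Visit J; enqueue P, I → queue [G, D, L, E, B, N, H, F, O, P, I]
Visit G → queue [D, L, E, B, N, H, F, O, P, I]
Visit D → queue [L, E, B, N, H, F, O, P, I]
Visit L → queue [E, B, N, H, F, O, P, I]
Visit E → queue [B, N, H, F, O, P, I]
Visit B → queue [N, H, F, O, P, I]
Visit N → queue [H, F, O, P, I]
Visit H → queue [F, O, P, I]
Visit F → queue [O, P, I]
Visit O → queue [P, I]
Visit P → queue [I]
Visit I → queue []

C -> Q -> M -> A -> K -> J -> G -> D -> L -> E -> B -> N -> H -> F -> O -> P -> I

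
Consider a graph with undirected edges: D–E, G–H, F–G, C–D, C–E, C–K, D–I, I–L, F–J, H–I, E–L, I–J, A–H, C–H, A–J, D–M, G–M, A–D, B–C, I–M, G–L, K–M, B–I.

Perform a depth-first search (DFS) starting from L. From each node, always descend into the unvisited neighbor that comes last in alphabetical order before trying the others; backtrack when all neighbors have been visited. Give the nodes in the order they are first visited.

Visit L
L → I
I → M
M → K
K → C
C → H
H → G
G → F
F → J
J → A
A → D
D → E
C → B

L → I → M → K → C → H → G → F → J → A → D → E → B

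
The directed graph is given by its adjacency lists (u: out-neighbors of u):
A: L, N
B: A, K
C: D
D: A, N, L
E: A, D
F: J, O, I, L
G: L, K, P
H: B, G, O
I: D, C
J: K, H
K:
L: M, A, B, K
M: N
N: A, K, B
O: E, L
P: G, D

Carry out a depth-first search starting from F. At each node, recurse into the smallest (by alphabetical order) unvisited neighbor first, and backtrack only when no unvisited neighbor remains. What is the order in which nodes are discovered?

Visit F
F → I
I → C
C → D
D → A
A → L
L → B
B → K
L → M
M → N
F → J
J → H
H → G
G → P
H → O
O → E

F → I → C → D → A → L → B → K → M → N → J → H → G → P → O → E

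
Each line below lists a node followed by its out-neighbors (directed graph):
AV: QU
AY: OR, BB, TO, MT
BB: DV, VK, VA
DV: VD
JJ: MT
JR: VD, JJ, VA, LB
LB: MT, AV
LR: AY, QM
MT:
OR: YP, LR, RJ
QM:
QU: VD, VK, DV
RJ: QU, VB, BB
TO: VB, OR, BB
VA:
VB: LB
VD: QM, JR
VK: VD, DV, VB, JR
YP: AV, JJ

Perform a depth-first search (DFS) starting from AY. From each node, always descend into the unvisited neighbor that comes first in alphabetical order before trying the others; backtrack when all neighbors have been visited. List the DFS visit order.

Visit AY
AY → BB
BB → DV
DV → VD
VD → JR
JR → JJ
JJ → MT
JR → LB
LB → AV
AV → QU
QU → VK
VK → VB
JR → VA
VD → QM
AY → OR
OR → LR
OR → RJ
OR → YP
AY → TO

AY -> BB -> DV -> VD -> JR -> JJ -> MT -> LB -> AV -> QU -> VK -> VB -> VA -> QM -> OR -> LR -> RJ -> YP -> TO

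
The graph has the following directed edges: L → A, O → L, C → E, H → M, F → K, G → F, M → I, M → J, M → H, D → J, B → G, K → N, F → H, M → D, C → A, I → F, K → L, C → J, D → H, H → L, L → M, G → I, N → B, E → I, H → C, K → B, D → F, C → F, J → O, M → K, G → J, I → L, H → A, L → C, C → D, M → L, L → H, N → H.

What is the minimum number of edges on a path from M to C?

2

Level 0: M
Level 1: D, H, I, J, K, L
Level 2: A, B, C, F, N, O
Level 3: E, G
C first appears at level 2.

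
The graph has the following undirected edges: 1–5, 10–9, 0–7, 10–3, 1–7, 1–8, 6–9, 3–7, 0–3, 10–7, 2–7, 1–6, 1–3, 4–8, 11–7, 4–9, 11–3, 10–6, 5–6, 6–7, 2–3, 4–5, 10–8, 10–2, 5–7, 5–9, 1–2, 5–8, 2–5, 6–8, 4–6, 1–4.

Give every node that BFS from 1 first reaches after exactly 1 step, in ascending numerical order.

Level 0: 1
Level 1: 2, 3, 4, 5, 6, 7, 8
Level 2: 0, 9, 10, 11

2, 3, 4, 5, 6, 7, 8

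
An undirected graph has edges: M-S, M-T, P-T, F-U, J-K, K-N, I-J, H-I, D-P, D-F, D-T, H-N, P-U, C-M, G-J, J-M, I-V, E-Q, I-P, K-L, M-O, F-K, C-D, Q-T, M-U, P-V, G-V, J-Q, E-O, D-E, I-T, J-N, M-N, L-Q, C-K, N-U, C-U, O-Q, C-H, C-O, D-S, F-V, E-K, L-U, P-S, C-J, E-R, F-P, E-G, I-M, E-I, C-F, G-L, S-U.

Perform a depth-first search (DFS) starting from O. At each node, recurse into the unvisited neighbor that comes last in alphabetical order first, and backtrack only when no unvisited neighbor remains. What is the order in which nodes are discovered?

Visit O
O → Q
Q → T
T → P
P → V
V → I
I → M
M → U
U → S
S → D
D → F
F → K
K → N
N → J
J → G
G → L
G → E
E → R
J → C
C → H

O, Q, T, P, V, I, M, U, S, D, F, K, N, J, G, L, E, R, C, H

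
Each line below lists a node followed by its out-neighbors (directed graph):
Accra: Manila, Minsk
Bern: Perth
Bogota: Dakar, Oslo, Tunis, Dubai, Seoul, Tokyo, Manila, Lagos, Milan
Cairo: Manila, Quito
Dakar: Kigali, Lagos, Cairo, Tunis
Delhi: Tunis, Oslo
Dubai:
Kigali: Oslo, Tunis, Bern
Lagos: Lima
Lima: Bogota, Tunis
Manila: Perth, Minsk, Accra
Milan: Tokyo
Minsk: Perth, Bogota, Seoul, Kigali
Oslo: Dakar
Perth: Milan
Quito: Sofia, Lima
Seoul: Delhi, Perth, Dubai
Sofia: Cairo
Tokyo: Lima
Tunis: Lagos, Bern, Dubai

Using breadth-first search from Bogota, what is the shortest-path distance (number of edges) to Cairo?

Level 0: Bogota
Level 1: Dakar, Dubai, Lagos, Manila, Milan, Oslo, Seoul, Tokyo, Tunis
Level 2: Accra, Bern, Cairo, Delhi, Kigali, Lima, Minsk, Perth
Level 3: Quito
Level 4: Sofia
Cairo first appears at level 2.

2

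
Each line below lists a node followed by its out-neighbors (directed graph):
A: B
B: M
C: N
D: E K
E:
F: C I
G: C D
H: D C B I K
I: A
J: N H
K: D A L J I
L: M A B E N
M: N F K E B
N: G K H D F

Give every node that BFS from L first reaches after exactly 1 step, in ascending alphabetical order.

A, B, E, M, N

Level 0: L
Level 1: A, B, E, M, N
Level 2: D, F, G, H, K
Level 3: C, I, J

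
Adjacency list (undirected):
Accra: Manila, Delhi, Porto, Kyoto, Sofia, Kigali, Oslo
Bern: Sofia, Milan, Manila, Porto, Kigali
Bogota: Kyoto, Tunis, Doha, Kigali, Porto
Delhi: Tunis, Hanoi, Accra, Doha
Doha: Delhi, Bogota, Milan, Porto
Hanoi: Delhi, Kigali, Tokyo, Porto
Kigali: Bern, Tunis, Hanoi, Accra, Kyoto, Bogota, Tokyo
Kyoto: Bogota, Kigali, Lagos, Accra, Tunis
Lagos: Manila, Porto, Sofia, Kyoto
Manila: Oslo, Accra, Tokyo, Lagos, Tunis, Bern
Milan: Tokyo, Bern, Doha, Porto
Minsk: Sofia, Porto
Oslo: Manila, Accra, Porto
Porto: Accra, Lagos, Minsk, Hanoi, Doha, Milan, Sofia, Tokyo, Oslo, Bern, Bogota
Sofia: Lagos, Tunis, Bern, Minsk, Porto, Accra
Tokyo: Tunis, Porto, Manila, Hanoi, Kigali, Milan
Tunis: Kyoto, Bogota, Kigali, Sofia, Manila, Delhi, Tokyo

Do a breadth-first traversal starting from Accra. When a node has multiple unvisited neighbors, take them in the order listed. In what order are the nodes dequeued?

Accra -> Manila -> Delhi -> Porto -> Kyoto -> Sofia -> Kigali -> Oslo -> Tokyo -> Lagos -> Tunis -> Bern -> Hanoi -> Doha -> Minsk -> Milan -> Bogota

Visit Accra; enqueue Manila, Delhi, Porto, Kyoto, Sofia, Kigali, Oslo → queue [Manila, Delhi, Porto, Kyoto, Sofia, Kigali, Oslo]
Visit Manila; enqueue Tokyo, Lagos, Tunis, Bern → queue [Delhi, Porto, Kyoto, Sofia, Kigali, Oslo, Tokyo, Lagos, Tunis, Bern]
Visit Delhi; enqueue Hanoi, Doha → queue [Porto, Kyoto, Sofia, Kigali, Oslo, Tokyo, Lagos, Tunis, Bern, Hanoi, Doha]
Visit Porto; enqueue Minsk, Milan, Bogota → queue [Kyoto, Sofia, Kigali, Oslo, Tokyo, Lagos, Tunis, Bern, Hanoi, Doha, Minsk, Milan, Bogota]
Visit Kyoto → queue [Sofia, Kigali, Oslo, Tokyo, Lagos, Tunis, Bern, Hanoi, Doha, Minsk, Milan, Bogota]
Visit Sofia → queue [Kigali, Oslo, Tokyo, Lagos, Tunis, Bern, Hanoi, Doha, Minsk, Milan, Bogota]
Visit Kigali → queue [Oslo, Tokyo, Lagos, Tunis, Bern, Hanoi, Doha, Minsk, Milan, Bogota]
Visit Oslo → queue [Tokyo, Lagos, Tunis, Bern, Hanoi, Doha, Minsk, Milan, Bogota]
Visit Tokyo → queue [Lagos, Tunis, Bern, Hanoi, Doha, Minsk, Milan, Bogota]
Visit Lagos → queue [Tunis, Bern, Hanoi, Doha, Minsk, Milan, Bogota]
Visit Tunis → queue [Bern, Hanoi, Doha, Minsk, Milan, Bogota]
Visit Bern → queue [Hanoi, Doha, Minsk, Milan, Bogota]
Visit Hanoi → queue [Doha, Minsk, Milan, Bogota]
Visit Doha → queue [Minsk, Milan, Bogota]
Visit Minsk → queue [Milan, Bogota]
Visit Milan → queue [Bogota]
Visit Bogota → queue []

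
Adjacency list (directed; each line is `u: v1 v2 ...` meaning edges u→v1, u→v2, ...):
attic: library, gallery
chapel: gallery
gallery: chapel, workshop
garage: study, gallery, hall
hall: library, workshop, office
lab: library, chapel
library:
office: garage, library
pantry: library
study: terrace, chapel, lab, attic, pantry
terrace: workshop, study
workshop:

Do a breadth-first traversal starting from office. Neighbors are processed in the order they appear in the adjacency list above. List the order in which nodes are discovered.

office garage library study gallery hall terrace chapel lab attic pantry workshop

Visit office; enqueue garage, library → queue [garage, library]
Visit garage; enqueue study, gallery, hall → queue [library, study, gallery, hall]
Visit library → queue [study, gallery, hall]
Visit study; enqueue terrace, chapel, lab, attic, pantry → queue [gallery, hall, terrace, chapel, lab, attic, pantry]
Visit gallery; enqueue workshop → queue [hall, terrace, chapel, lab, attic, pantry, workshop]
Visit hall → queue [terrace, chapel, lab, attic, pantry, workshop]
Visit terrace → queue [chapel, lab, attic, pantry, workshop]
Visit chapel → queue [lab, attic, pantry, workshop]
Visit lab → queue [attic, pantry, workshop]
Visit attic → queue [pantry, workshop]
Visit pantry → queue [workshop]
Visit workshop → queue []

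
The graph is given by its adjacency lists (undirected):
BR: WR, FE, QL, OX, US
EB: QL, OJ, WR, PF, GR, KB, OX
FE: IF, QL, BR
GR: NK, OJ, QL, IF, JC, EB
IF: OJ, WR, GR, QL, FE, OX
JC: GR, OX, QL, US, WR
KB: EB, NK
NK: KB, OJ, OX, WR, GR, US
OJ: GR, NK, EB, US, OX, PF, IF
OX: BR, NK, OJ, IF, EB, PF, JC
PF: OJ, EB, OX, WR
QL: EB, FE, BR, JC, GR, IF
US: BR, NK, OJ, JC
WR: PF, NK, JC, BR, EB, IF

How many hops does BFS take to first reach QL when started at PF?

Level 0: PF
Level 1: EB, OJ, OX, WR
Level 2: BR, GR, IF, JC, KB, NK, QL, US
Level 3: FE
QL first appears at level 2.

2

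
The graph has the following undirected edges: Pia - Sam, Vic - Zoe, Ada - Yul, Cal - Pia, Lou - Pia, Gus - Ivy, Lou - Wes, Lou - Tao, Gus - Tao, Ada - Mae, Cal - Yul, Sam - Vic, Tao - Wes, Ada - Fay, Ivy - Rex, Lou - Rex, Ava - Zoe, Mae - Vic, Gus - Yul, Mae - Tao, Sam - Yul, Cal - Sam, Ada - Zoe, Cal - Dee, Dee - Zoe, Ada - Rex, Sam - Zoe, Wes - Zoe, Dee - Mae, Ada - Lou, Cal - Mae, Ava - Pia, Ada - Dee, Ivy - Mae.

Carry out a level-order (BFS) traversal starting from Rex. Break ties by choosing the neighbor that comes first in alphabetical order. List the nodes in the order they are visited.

Visit Rex; enqueue Ada, Ivy, Lou → queue [Ada, Ivy, Lou]
Visit Ada; enqueue Dee, Fay, Mae, Yul, Zoe → queue [Ivy, Lou, Dee, Fay, Mae, Yul, Zoe]
Visit Ivy; enqueue Gus → queue [Lou, Dee, Fay, Mae, Yul, Zoe, Gus]
Visit Lou; enqueue Pia, Tao, Wes → queue [Dee, Fay, Mae, Yul, Zoe, Gus, Pia, Tao, Wes]
Visit Dee; enqueue Cal → queue [Fay, Mae, Yul, Zoe, Gus, Pia, Tao, Wes, Cal]
Visit Fay → queue [Mae, Yul, Zoe, Gus, Pia, Tao, Wes, Cal]
Visit Mae; enqueue Vic → queue [Yul, Zoe, Gus, Pia, Tao, Wes, Cal, Vic]
Visit Yul; enqueue Sam → queue [Zoe, Gus, Pia, Tao, Wes, Cal, Vic, Sam]
Visit Zoe; enqueue Ava → queue [Gus, Pia, Tao, Wes, Cal, Vic, Sam, Ava]
Visit Gus → queue [Pia, Tao, Wes, Cal, Vic, Sam, Ava]
Visit Pia → queue [Tao, Wes, Cal, Vic, Sam, Ava]
Visit Tao → queue [Wes, Cal, Vic, Sam, Ava]
Visit Wes → queue [Cal, Vic, Sam, Ava]
Visit Cal → queue [Vic, Sam, Ava]
Visit Vic → queue [Sam, Ava]
Visit Sam → queue [Ava]
Visit Ava → queue []

Rex → Ada → Ivy → Lou → Dee → Fay → Mae → Yul → Zoe → Gus → Pia → Tao → Wes → Cal → Vic → Sam → Ava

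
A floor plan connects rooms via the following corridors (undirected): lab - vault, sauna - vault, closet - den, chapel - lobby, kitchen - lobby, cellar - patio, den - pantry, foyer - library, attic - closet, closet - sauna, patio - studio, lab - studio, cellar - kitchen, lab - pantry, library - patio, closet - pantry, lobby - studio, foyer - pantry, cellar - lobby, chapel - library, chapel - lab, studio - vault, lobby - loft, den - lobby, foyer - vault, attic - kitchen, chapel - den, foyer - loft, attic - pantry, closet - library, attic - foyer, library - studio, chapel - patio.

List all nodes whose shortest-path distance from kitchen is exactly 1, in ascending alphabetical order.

Level 0: kitchen
Level 1: attic, cellar, lobby
Level 2: chapel, closet, den, foyer, loft, pantry, patio, studio
Level 3: lab, library, sauna, vault

attic, cellar, lobby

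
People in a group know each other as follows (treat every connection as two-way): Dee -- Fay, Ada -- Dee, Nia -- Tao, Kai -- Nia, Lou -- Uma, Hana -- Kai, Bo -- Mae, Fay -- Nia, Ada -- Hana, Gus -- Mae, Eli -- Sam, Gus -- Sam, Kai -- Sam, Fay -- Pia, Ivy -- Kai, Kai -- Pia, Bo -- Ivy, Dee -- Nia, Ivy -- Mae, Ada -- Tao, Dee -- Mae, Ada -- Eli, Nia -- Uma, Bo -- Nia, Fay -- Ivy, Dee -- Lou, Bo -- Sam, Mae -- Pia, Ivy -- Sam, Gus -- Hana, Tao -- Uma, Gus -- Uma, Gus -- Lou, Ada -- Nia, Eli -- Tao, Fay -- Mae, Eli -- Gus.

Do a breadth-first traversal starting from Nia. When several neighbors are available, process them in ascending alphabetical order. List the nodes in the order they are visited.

Visit Nia; enqueue Ada, Bo, Dee, Fay, Kai, Tao, Uma → queue [Ada, Bo, Dee, Fay, Kai, Tao, Uma]
Visit Ada; enqueue Eli, Hana → queue [Bo, Dee, Fay, Kai, Tao, Uma, Eli, Hana]
Visit Bo; enqueue Ivy, Mae, Sam → queue [Dee, Fay, Kai, Tao, Uma, Eli, Hana, Ivy, Mae, Sam]
Visit Dee; enqueue Lou → queue [Fay, Kai, Tao, Uma, Eli, Hana, Ivy, Mae, Sam, Lou]
Visit Fay; enqueue Pia → queue [Kai, Tao, Uma, Eli, Hana, Ivy, Mae, Sam, Lou, Pia]
Visit Kai → queue [Tao, Uma, Eli, Hana, Ivy, Mae, Sam, Lou, Pia]
Visit Tao → queue [Uma, Eli, Hana, Ivy, Mae, Sam, Lou, Pia]
Visit Uma; enqueue Gus → queue [Eli, Hana, Ivy, Mae, Sam, Lou, Pia, Gus]
Visit Eli → queue [Hana, Ivy, Mae, Sam, Lou, Pia, Gus]
Visit Hana → queue [Ivy, Mae, Sam, Lou, Pia, Gus]
Visit Ivy → queue [Mae, Sam, Lou, Pia, Gus]
Visit Mae → queue [Sam, Lou, Pia, Gus]
Visit Sam → queue [Lou, Pia, Gus]
Visit Lou → queue [Pia, Gus]
Visit Pia → queue [Gus]
Visit Gus → queue []

Nia → Ada → Bo → Dee → Fay → Kai → Tao → Uma → Eli → Hana → Ivy → Mae → Sam → Lou → Pia → Gus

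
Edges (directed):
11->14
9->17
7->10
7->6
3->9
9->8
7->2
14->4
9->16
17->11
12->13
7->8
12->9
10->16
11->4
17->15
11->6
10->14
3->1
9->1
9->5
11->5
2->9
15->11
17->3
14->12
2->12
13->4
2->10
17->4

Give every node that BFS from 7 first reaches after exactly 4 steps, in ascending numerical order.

3, 11, 15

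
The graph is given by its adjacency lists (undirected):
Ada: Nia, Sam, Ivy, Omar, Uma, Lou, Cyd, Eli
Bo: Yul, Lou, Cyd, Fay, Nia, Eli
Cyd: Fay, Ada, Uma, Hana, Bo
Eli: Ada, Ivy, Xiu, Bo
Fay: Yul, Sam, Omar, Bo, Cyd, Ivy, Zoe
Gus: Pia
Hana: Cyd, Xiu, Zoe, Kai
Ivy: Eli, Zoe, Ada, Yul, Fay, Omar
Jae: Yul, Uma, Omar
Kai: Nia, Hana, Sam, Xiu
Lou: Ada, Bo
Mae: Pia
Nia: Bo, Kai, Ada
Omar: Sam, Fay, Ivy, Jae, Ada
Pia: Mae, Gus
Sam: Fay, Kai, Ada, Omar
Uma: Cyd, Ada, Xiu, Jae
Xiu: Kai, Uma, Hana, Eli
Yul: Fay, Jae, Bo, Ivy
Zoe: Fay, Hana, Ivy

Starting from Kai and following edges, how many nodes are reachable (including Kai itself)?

17

BFS from Kai visits: Kai, Nia, Hana, Sam, Xiu, Bo, Ada, Cyd, Zoe, Fay, Omar, Uma, Eli, Yul, Lou, Ivy, Jae
Reachable nodes: 17 of 20 total.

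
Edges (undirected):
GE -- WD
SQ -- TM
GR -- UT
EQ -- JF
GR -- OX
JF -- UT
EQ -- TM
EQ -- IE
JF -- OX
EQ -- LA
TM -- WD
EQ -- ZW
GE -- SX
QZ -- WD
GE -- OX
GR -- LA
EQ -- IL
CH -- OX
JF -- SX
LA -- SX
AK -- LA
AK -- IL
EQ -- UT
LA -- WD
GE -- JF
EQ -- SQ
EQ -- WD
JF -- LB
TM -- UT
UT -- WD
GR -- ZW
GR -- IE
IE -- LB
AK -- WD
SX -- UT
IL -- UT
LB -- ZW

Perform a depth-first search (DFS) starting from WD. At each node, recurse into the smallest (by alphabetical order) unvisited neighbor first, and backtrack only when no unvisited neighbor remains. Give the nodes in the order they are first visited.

WD, AK, IL, EQ, IE, GR, LA, SX, GE, JF, LB, ZW, OX, CH, UT, TM, SQ, QZ

Visit WD
WD → AK
AK → IL
IL → EQ
EQ → IE
IE → GR
GR → LA
LA → SX
SX → GE
GE → JF
JF → LB
LB → ZW
JF → OX
OX → CH
JF → UT
UT → TM
TM → SQ
WD → QZ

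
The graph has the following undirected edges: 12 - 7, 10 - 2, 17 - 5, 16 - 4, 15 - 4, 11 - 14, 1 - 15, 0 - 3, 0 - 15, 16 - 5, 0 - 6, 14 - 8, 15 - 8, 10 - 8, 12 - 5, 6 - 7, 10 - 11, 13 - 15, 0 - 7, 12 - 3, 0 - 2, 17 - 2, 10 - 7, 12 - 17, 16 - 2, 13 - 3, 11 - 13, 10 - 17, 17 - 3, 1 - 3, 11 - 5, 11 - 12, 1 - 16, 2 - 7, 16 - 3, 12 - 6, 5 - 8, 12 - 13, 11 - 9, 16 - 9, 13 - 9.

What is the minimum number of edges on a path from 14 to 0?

3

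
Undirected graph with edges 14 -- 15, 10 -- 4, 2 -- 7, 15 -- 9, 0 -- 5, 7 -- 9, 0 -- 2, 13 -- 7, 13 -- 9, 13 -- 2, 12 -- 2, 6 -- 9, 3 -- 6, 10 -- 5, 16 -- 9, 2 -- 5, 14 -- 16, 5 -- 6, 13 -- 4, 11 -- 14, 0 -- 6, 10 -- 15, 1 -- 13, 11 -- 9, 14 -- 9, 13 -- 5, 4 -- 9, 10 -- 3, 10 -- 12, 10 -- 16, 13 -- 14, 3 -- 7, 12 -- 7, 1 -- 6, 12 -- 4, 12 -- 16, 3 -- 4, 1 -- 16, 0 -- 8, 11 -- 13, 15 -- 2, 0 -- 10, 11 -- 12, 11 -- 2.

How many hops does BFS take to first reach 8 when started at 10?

2

Level 0: 10
Level 1: 0, 3, 4, 5, 12, 15, 16
Level 2: 1, 2, 6, 7, 8, 9, 11, 13, 14
8 first appears at level 2.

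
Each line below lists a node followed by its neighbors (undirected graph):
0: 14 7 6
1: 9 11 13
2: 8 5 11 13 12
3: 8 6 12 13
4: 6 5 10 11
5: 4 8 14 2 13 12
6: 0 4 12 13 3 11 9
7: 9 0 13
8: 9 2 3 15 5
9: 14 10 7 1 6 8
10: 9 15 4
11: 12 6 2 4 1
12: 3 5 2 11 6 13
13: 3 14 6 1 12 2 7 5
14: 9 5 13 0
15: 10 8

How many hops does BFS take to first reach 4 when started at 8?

2

Level 0: 8
Level 1: 2, 3, 5, 9, 15
Level 2: 1, 4, 6, 7, 10, 11, 12, 13, 14
Level 3: 0
4 first appears at level 2.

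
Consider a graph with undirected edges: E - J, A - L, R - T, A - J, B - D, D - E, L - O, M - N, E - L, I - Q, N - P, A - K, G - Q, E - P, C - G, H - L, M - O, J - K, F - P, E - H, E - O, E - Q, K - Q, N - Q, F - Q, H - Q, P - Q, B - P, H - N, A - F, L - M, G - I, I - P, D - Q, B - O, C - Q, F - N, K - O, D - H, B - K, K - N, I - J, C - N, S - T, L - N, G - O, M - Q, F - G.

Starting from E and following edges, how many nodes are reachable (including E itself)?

17

BFS from E visits: E, D, H, J, L, O, P, Q, B, N, A, I, K, M, G, F, C
Reachable nodes: 17 of 20 total.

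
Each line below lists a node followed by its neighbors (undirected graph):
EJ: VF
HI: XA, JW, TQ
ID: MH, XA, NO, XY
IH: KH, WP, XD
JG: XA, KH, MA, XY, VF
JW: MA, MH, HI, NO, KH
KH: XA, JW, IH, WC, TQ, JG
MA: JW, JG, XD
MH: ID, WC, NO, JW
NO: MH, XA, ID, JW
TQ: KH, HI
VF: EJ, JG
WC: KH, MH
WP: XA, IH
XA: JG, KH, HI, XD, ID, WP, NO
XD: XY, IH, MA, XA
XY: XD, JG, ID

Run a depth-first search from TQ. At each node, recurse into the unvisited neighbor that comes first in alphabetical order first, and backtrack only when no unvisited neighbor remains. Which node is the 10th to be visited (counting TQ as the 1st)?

NO

Visit TQ
TQ → HI
HI → JW
JW → KH
KH → IH
IH → WP
WP → XA
XA → ID
ID → MH
MH → NO
MH → WC
ID → XY
XY → JG
JG → MA
MA → XD
JG → VF
VF → EJ

Visit order: TQ, HI, JW, KH, IH, WP, XA, ID, MH, NO, WC, XY, JG, MA, XD, VF, EJ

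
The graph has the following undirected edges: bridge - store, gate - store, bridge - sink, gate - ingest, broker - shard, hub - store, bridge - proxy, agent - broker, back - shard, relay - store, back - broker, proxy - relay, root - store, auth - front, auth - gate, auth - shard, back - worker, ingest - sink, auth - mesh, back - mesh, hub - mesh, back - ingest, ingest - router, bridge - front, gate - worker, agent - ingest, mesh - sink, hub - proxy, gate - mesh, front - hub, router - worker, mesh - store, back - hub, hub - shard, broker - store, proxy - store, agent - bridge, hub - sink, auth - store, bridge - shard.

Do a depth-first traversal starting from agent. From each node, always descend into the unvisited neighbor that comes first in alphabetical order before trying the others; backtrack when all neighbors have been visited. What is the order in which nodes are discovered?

agent bridge front auth gate ingest back broker shard hub mesh sink store proxy relay root worker router

Visit agent
agent → bridge
bridge → front
front → auth
auth → gate
gate → ingest
ingest → back
back → broker
broker → shard
shard → hub
hub → mesh
mesh → sink
mesh → store
store → proxy
proxy → relay
store → root
back → worker
worker → router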